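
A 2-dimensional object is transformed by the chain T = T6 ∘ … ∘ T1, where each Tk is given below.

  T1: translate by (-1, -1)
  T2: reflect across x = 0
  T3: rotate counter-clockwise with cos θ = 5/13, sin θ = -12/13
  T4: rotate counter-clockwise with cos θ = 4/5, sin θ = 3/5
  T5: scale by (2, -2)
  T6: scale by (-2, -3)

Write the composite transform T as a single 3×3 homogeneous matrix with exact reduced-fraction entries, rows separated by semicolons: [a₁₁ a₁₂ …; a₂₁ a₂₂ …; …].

T = [224/65 -132/65 -92/65; 198/65 336/65 -534/65; 0 0 1]

T1 = [1 0 -1; 0 1 -1; 0 0 1]
T2·T1 = [-1 0 1; 0 1 -1; 0 0 1]
T3·…·T1 = [-5/13 12/13 -7/13; 12/13 5/13 -17/13; 0 0 1]
T4·…·T1 = [-56/65 33/65 23/65; 33/65 56/65 -89/65; 0 0 1]
T5·…·T1 = [-112/65 66/65 46/65; -66/65 -112/65 178/65; 0 0 1]
T6·…·T1 = [224/65 -132/65 -92/65; 198/65 336/65 -534/65; 0 0 1]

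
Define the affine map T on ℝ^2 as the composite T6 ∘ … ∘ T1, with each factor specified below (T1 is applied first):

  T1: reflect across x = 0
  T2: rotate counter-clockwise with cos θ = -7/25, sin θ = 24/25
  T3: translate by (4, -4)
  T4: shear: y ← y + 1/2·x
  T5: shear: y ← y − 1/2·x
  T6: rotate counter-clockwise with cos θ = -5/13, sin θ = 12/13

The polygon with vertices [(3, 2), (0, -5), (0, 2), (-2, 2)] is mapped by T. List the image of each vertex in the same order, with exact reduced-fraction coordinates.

image vertices: (1867/325, 1806/325), (-64/65, 593/65), (1108/325, 1194/325), (602/325, 786/325)

T1 reflect across x = 0: (3, 2) → (-3, 2); (0, -5) → (0, -5); (0, 2) → (0, 2); (-2, 2) → (2, 2)
T2 rotate counter-clockwise with cos θ = -7/25, sin θ = 24/25: (-3, 2) → (-27/25, -86/25); (0, -5) → (24/5, 7/5); (0, 2) → (-48/25, -14/25); (2, 2) → (-62/25, 34/25)
T3 translate by (4, -4): (-27/25, -86/25) → (73/25, -186/25); (24/5, 7/5) → (44/5, -13/5); (-48/25, -14/25) → (52/25, -114/25); (-62/25, 34/25) → (38/25, -66/25)
T4 shear: y ← y + 1/2·x: (73/25, -186/25) → (73/25, -299/50); (44/5, -13/5) → (44/5, 9/5); (52/25, -114/25) → (52/25, -88/25); (38/25, -66/25) → (38/25, -47/25)
T5 shear: y ← y − 1/2·x: (73/25, -299/50) → (73/25, -186/25); (44/5, 9/5) → (44/5, -13/5); (52/25, -88/25) → (52/25, -114/25); (38/25, -47/25) → (38/25, -66/25)
T6 rotate counter-clockwise with cos θ = -5/13, sin θ = 12/13: (73/25, -186/25) → (1867/325, 1806/325); (44/5, -13/5) → (-64/65, 593/65); (52/25, -114/25) → (1108/325, 1194/325); (38/25, -66/25) → (602/325, 786/325)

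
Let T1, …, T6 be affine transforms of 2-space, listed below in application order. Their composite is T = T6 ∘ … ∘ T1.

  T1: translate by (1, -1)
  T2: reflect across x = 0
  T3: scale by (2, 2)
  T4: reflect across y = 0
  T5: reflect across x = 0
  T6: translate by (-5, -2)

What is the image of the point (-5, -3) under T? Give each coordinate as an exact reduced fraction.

T(p) = (-13, 6)

T1 translate by (1, -1): (-5, -3) → (-4, -4)
T2 reflect across x = 0: (-4, -4) → (4, -4)
T3 scale by (2, 2): (4, -4) → (8, -8)
T4 reflect across y = 0: (8, -8) → (8, 8)
T5 reflect across x = 0: (8, 8) → (-8, 8)
T6 translate by (-5, -2): (-8, 8) → (-13, 6)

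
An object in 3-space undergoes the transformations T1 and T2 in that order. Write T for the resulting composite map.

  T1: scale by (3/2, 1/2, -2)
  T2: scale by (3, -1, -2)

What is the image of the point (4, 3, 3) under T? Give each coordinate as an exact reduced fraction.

T(p) = (18, -3/2, 12)

T1 scale by (3/2, 1/2, -2): (4, 3, 3) → (6, 3/2, -6)
T2 scale by (3, -1, -2): (6, 3/2, -6) → (18, -3/2, 12)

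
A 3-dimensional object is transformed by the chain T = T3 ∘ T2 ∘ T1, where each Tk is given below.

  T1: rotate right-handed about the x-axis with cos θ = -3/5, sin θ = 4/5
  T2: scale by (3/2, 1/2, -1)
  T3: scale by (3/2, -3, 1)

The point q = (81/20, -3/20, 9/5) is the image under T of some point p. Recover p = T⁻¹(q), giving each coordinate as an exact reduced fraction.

p = (9/5, -3/2, 1)

T1 = [1 0 0 0; 0 -3/5 -4/5 0; 0 4/5 -3/5 0; 0 0 0 1]
T2·T1 = [3/2 0 0 0; 0 -3/10 -2/5 0; 0 -4/5 3/5 0; 0 0 0 1]
T3·…·T1 = [9/4 0 0 0; 0 9/10 6/5 0; 0 -4/5 3/5 0; 0 0 0 1]
det M = 27/8; M⁻¹ = [4/9 0 0 0; 0 2/5 -4/5 0; 0 8/15 3/5 0; 0 0 0 1]
M⁻¹ · (81/20, -3/20, 9/5)ᵀ = (9/5, -3/2, 1)ᵀ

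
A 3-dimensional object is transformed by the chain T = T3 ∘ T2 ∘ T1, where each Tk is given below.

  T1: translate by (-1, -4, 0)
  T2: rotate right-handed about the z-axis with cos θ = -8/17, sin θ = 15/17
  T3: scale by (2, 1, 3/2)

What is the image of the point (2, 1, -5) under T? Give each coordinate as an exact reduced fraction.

T(p) = (74/17, 39/17, -15/2)

T1 translate by (-1, -4, 0): (2, 1, -5) → (1, -3, -5)
T2 rotate right-handed about the z-axis with cos θ = -8/17, sin θ = 15/17: (1, -3, -5) → (37/17, 39/17, -5)
T3 scale by (2, 1, 3/2): (37/17, 39/17, -5) → (74/17, 39/17, -15/2)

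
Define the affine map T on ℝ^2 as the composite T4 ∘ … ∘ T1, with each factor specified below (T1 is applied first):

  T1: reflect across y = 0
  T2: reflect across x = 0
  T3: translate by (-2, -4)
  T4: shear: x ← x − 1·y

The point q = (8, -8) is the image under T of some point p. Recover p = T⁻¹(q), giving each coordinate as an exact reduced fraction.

T1 = [1 0 0; 0 -1 0; 0 0 1]
T2·T1 = [-1 0 0; 0 -1 0; 0 0 1]
T3·…·T1 = [-1 0 -2; 0 -1 -4; 0 0 1]
T4·…·T1 = [-1 1 2; 0 -1 -4; 0 0 1]
det M = 1; M⁻¹ = [-1 -1 -2; 0 -1 -4; 0 0 1]
M⁻¹ · (8, -8)ᵀ = (-2, 4)ᵀ

p = (-2, 4)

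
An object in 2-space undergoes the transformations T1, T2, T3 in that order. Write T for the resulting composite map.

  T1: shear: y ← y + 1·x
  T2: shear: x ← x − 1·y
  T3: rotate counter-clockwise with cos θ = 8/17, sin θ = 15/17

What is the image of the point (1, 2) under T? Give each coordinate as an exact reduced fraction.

T(p) = (-61/17, -6/17)

T1 shear: y ← y + 1·x: (1, 2) → (1, 3)
T2 shear: x ← x − 1·y: (1, 3) → (-2, 3)
T3 rotate counter-clockwise with cos θ = 8/17, sin θ = 15/17: (-2, 3) → (-61/17, -6/17)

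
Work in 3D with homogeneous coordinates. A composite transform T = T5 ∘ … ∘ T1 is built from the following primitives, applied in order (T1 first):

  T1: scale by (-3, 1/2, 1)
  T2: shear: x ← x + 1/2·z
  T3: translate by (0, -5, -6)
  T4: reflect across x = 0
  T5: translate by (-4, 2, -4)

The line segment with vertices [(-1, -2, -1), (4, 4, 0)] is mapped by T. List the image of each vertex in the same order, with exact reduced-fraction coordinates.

image vertices: (-13/2, -4, -11), (8, -1, -10)

T1 scale by (-3, 1/2, 1): (-1, -2, -1) → (3, -1, -1); (4, 4, 0) → (-12, 2, 0)
T2 shear: x ← x + 1/2·z: (3, -1, -1) → (5/2, -1, -1); (-12, 2, 0) → (-12, 2, 0)
T3 translate by (0, -5, -6): (5/2, -1, -1) → (5/2, -6, -7); (-12, 2, 0) → (-12, -3, -6)
T4 reflect across x = 0: (5/2, -6, -7) → (-5/2, -6, -7); (-12, -3, -6) → (12, -3, -6)
T5 translate by (-4, 2, -4): (-5/2, -6, -7) → (-13/2, -4, -11); (12, -3, -6) → (8, -1, -10)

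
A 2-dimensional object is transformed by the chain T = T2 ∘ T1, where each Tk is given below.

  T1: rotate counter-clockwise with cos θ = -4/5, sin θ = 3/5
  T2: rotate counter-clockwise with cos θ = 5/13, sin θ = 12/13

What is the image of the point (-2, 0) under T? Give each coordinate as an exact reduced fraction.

T(p) = (112/65, 66/65)

T1 rotate counter-clockwise with cos θ = -4/5, sin θ = 3/5: (-2, 0) → (8/5, -6/5)
T2 rotate counter-clockwise with cos θ = 5/13, sin θ = 12/13: (8/5, -6/5) → (112/65, 66/65)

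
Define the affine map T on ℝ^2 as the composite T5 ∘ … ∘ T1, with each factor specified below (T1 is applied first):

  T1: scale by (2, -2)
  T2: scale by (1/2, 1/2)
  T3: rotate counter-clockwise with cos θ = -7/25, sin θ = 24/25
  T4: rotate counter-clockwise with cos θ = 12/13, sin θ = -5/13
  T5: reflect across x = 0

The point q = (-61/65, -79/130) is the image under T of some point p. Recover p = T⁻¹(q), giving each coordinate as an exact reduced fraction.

p = (-1/2, 1)

T1 = [2 0 0; 0 -2 0; 0 0 1]
T2·T1 = [1 0 0; 0 -1 0; 0 0 1]
T3·…·T1 = [-7/25 24/25 0; 24/25 7/25 0; 0 0 1]
T4·…·T1 = [36/325 323/325 0; 323/325 -36/325 0; 0 0 1]
T5·…·T1 = [-36/325 -323/325 0; 323/325 -36/325 0; 0 0 1]
det M = 1; M⁻¹ = [-36/325 323/325 0; -323/325 -36/325 0; 0 0 1]
M⁻¹ · (-61/65, -79/130)ᵀ = (-1/2, 1)ᵀ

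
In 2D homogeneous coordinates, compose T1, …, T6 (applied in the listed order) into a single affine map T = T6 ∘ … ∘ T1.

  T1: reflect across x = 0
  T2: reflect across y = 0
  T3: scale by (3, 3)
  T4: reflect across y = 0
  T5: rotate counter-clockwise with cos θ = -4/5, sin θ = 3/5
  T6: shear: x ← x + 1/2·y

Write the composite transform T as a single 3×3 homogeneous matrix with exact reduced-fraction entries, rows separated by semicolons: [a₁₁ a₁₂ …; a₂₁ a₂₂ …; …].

T1 = [-1 0 0; 0 1 0; 0 0 1]
T2·T1 = [-1 0 0; 0 -1 0; 0 0 1]
T3·…·T1 = [-3 0 0; 0 -3 0; 0 0 1]
T4·…·T1 = [-3 0 0; 0 3 0; 0 0 1]
T5·…·T1 = [12/5 -9/5 0; -9/5 -12/5 0; 0 0 1]
T6·…·T1 = [3/2 -3 0; -9/5 -12/5 0; 0 0 1]

T = [3/2 -3 0; -9/5 -12/5 0; 0 0 1]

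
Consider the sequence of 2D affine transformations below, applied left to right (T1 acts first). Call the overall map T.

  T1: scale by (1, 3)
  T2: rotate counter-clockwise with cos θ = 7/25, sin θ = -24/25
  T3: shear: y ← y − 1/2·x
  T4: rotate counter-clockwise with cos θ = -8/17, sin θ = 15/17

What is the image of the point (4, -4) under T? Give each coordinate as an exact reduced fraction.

T(p) = (566/85, -140/17)

T1 scale by (1, 3): (4, -4) → (4, -12)
T2 rotate counter-clockwise with cos θ = 7/25, sin θ = -24/25: (4, -12) → (-52/5, -36/5)
T3 shear: y ← y − 1/2·x: (-52/5, -36/5) → (-52/5, -2)
T4 rotate counter-clockwise with cos θ = -8/17, sin θ = 15/17: (-52/5, -2) → (566/85, -140/17)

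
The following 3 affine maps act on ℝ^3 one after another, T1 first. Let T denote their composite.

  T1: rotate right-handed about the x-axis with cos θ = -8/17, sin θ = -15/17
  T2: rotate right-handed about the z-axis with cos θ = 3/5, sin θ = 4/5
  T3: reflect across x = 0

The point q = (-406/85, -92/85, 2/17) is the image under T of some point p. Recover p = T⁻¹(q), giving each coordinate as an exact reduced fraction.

p = (2, 2, -4)

T1 = [1 0 0 0; 0 -8/17 15/17 0; 0 -15/17 -8/17 0; 0 0 0 1]
T2·T1 = [3/5 32/85 -12/17 0; 4/5 -24/85 9/17 0; 0 -15/17 -8/17 0; 0 0 0 1]
T3·…·T1 = [-3/5 -32/85 12/17 0; 4/5 -24/85 9/17 0; 0 -15/17 -8/17 0; 0 0 0 1]
det M = -1; M⁻¹ = [-3/5 4/5 0 0; -32/85 -24/85 -15/17 0; 12/17 9/17 -8/17 0; 0 0 0 1]
M⁻¹ · (-406/85, -92/85, 2/17)ᵀ = (2, 2, -4)ᵀ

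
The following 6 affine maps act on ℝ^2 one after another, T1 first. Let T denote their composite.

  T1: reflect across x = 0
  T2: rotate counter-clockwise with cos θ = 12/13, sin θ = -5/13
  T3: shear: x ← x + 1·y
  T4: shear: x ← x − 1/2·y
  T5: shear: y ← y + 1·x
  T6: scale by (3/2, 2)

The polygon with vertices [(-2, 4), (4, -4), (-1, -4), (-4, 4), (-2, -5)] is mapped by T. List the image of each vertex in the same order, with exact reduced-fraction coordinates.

image vertices: (189/26, 202/13), (-123/13, -220/13), (-207/52, -175/13), (123/13, 220/13), (-54/13, -212/13)

T1 reflect across x = 0: (-2, 4) → (2, 4); (4, -4) → (-4, -4); (-1, -4) → (1, -4); (-4, 4) → (4, 4); (-2, -5) → (2, -5)
T2 rotate counter-clockwise with cos θ = 12/13, sin θ = -5/13: (2, 4) → (44/13, 38/13); (-4, -4) → (-68/13, -28/13); (1, -4) → (-8/13, -53/13); (4, 4) → (68/13, 28/13); (2, -5) → (-1/13, -70/13)
T3 shear: x ← x + 1·y: (44/13, 38/13) → (82/13, 38/13); (-68/13, -28/13) → (-96/13, -28/13); (-8/13, -53/13) → (-61/13, -53/13); (68/13, 28/13) → (96/13, 28/13); (-1/13, -70/13) → (-71/13, -70/13)
T4 shear: x ← x − 1/2·y: (82/13, 38/13) → (63/13, 38/13); (-96/13, -28/13) → (-82/13, -28/13); (-61/13, -53/13) → (-69/26, -53/13); (96/13, 28/13) → (82/13, 28/13); (-71/13, -70/13) → (-36/13, -70/13)
T5 shear: y ← y + 1·x: (63/13, 38/13) → (63/13, 101/13); (-82/13, -28/13) → (-82/13, -110/13); (-69/26, -53/13) → (-69/26, -175/26); (82/13, 28/13) → (82/13, 110/13); (-36/13, -70/13) → (-36/13, -106/13)
T6 scale by (3/2, 2): (63/13, 101/13) → (189/26, 202/13); (-82/13, -110/13) → (-123/13, -220/13); (-69/26, -175/26) → (-207/52, -175/13); (82/13, 110/13) → (123/13, 220/13); (-36/13, -106/13) → (-54/13, -212/13)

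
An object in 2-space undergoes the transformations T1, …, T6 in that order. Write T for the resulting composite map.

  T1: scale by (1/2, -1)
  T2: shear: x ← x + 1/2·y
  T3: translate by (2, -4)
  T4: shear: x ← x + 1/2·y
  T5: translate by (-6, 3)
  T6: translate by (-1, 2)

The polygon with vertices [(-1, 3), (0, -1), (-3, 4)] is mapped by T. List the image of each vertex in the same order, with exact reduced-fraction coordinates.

T1 scale by (1/2, -1): (-1, 3) → (-1/2, -3); (0, -1) → (0, 1); (-3, 4) → (-3/2, -4)
T2 shear: x ← x + 1/2·y: (-1/2, -3) → (-2, -3); (0, 1) → (1/2, 1); (-3/2, -4) → (-7/2, -4)
T3 translate by (2, -4): (-2, -3) → (0, -7); (1/2, 1) → (5/2, -3); (-7/2, -4) → (-3/2, -8)
T4 shear: x ← x + 1/2·y: (0, -7) → (-7/2, -7); (5/2, -3) → (1, -3); (-3/2, -8) → (-11/2, -8)
T5 translate by (-6, 3): (-7/2, -7) → (-19/2, -4); (1, -3) → (-5, 0); (-11/2, -8) → (-23/2, -5)
T6 translate by (-1, 2): (-19/2, -4) → (-21/2, -2); (-5, 0) → (-6, 2); (-23/2, -5) → (-25/2, -3)

image vertices: (-21/2, -2), (-6, 2), (-25/2, -3)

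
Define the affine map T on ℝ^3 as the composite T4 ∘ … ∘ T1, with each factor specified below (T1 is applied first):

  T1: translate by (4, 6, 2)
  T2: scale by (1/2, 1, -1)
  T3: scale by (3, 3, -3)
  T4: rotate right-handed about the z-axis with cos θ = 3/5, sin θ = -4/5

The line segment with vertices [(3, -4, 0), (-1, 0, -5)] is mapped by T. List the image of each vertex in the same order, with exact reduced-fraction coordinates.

image vertices: (111/10, -24/5, 6), (171/10, 36/5, -9)

T1 translate by (4, 6, 2): (3, -4, 0) → (7, 2, 2); (-1, 0, -5) → (3, 6, -3)
T2 scale by (1/2, 1, -1): (7, 2, 2) → (7/2, 2, -2); (3, 6, -3) → (3/2, 6, 3)
T3 scale by (3, 3, -3): (7/2, 2, -2) → (21/2, 6, 6); (3/2, 6, 3) → (9/2, 18, -9)
T4 rotate right-handed about the z-axis with cos θ = 3/5, sin θ = -4/5: (21/2, 6, 6) → (111/10, -24/5, 6); (9/2, 18, -9) → (171/10, 36/5, -9)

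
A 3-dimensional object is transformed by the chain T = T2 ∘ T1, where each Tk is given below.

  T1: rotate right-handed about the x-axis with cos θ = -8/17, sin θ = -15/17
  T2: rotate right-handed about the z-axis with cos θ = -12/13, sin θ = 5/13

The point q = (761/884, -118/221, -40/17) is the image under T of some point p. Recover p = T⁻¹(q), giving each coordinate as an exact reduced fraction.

p = (-1, 2, 5/4)

T1 = [1 0 0 0; 0 -8/17 15/17 0; 0 -15/17 -8/17 0; 0 0 0 1]
T2·T1 = [-12/13 40/221 -75/221 0; 5/13 96/221 -180/221 0; 0 -15/17 -8/17 0; 0 0 0 1]
det M = 1; M⁻¹ = [-12/13 5/13 0 0; 40/221 96/221 -15/17 0; -75/221 -180/221 -8/17 0; 0 0 0 1]
M⁻¹ · (761/884, -118/221, -40/17)ᵀ = (-1, 2, 5/4)ᵀ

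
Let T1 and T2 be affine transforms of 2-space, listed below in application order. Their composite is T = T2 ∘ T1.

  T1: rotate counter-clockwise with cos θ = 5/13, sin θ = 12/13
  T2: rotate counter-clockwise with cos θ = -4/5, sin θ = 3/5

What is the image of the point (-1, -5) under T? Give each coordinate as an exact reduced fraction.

T1 rotate counter-clockwise with cos θ = 5/13, sin θ = 12/13: (-1, -5) → (55/13, -37/13)
T2 rotate counter-clockwise with cos θ = -4/5, sin θ = 3/5: (55/13, -37/13) → (-109/65, 313/65)

T(p) = (-109/65, 313/65)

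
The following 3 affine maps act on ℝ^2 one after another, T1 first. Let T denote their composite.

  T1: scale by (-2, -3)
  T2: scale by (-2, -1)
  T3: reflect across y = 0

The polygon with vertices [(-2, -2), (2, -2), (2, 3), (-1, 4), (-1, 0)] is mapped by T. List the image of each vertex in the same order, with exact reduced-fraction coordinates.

T1 scale by (-2, -3): (-2, -2) → (4, 6); (2, -2) → (-4, 6); (2, 3) → (-4, -9); (-1, 4) → (2, -12); (-1, 0) → (2, 0)
T2 scale by (-2, -1): (4, 6) → (-8, -6); (-4, 6) → (8, -6); (-4, -9) → (8, 9); (2, -12) → (-4, 12); (2, 0) → (-4, 0)
T3 reflect across y = 0: (-8, -6) → (-8, 6); (8, -6) → (8, 6); (8, 9) → (8, -9); (-4, 12) → (-4, -12); (-4, 0) → (-4, 0)

image vertices: (-8, 6), (8, 6), (8, -9), (-4, -12), (-4, 0)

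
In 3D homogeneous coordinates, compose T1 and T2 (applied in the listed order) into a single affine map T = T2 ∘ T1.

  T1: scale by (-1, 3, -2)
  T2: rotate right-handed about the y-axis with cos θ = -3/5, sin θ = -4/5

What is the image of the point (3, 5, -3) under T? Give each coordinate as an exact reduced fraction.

T(p) = (-3, 15, -6)

T1 scale by (-1, 3, -2): (3, 5, -3) → (-3, 15, 6)
T2 rotate right-handed about the y-axis with cos θ = -3/5, sin θ = -4/5: (-3, 15, 6) → (-3, 15, -6)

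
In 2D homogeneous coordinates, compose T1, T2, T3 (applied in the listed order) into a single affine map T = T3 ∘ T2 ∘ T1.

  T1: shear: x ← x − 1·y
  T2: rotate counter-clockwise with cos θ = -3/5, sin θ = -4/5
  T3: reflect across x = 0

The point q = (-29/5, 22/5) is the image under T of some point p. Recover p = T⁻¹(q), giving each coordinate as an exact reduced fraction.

T1 = [1 -1 0; 0 1 0; 0 0 1]
T2·T1 = [-3/5 7/5 0; -4/5 1/5 0; 0 0 1]
T3·…·T1 = [3/5 -7/5 0; -4/5 1/5 0; 0 0 1]
det M = -1; M⁻¹ = [-1/5 -7/5 0; -4/5 -3/5 0; 0 0 1]
M⁻¹ · (-29/5, 22/5)ᵀ = (-5, 2)ᵀ

p = (-5, 2)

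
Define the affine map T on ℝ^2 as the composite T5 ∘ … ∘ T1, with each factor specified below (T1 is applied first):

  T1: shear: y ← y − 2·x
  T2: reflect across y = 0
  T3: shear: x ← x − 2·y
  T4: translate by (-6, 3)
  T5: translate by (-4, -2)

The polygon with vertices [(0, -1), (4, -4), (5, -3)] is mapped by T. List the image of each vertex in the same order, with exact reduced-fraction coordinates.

T1 shear: y ← y − 2·x: (0, -1) → (0, -1); (4, -4) → (4, -12); (5, -3) → (5, -13)
T2 reflect across y = 0: (0, -1) → (0, 1); (4, -12) → (4, 12); (5, -13) → (5, 13)
T3 shear: x ← x − 2·y: (0, 1) → (-2, 1); (4, 12) → (-20, 12); (5, 13) → (-21, 13)
T4 translate by (-6, 3): (-2, 1) → (-8, 4); (-20, 12) → (-26, 15); (-21, 13) → (-27, 16)
T5 translate by (-4, -2): (-8, 4) → (-12, 2); (-26, 15) → (-30, 13); (-27, 16) → (-31, 14)

image vertices: (-12, 2), (-30, 13), (-31, 14)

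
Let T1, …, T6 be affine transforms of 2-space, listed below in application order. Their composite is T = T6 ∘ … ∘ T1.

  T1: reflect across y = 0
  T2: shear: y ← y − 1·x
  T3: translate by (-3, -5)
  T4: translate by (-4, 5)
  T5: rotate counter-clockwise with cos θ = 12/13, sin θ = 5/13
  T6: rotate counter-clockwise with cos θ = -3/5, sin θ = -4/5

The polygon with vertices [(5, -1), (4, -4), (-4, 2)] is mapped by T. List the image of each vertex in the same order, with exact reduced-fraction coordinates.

image vertices: (-44/13, 38/13), (48/65, 189/65), (302/65, 661/65)

T1 reflect across y = 0: (5, -1) → (5, 1); (4, -4) → (4, 4); (-4, 2) → (-4, -2)
T2 shear: y ← y − 1·x: (5, 1) → (5, -4); (4, 4) → (4, 0); (-4, -2) → (-4, 2)
T3 translate by (-3, -5): (5, -4) → (2, -9); (4, 0) → (1, -5); (-4, 2) → (-7, -3)
T4 translate by (-4, 5): (2, -9) → (-2, -4); (1, -5) → (-3, 0); (-7, -3) → (-11, 2)
T5 rotate counter-clockwise with cos θ = 12/13, sin θ = 5/13: (-2, -4) → (-4/13, -58/13); (-3, 0) → (-36/13, -15/13); (-11, 2) → (-142/13, -31/13)
T6 rotate counter-clockwise with cos θ = -3/5, sin θ = -4/5: (-4/13, -58/13) → (-44/13, 38/13); (-36/13, -15/13) → (48/65, 189/65); (-142/13, -31/13) → (302/65, 661/65)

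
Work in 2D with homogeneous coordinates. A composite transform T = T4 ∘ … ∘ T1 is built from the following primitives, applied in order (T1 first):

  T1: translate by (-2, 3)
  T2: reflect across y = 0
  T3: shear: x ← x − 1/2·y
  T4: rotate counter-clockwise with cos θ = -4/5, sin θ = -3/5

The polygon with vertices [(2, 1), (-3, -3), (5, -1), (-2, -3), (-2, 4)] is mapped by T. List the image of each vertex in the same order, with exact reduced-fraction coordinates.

T1 translate by (-2, 3): (2, 1) → (0, 4); (-3, -3) → (-5, 0); (5, -1) → (3, 2); (-2, -3) → (-4, 0); (-2, 4) → (-4, 7)
T2 reflect across y = 0: (0, 4) → (0, -4); (-5, 0) → (-5, 0); (3, 2) → (3, -2); (-4, 0) → (-4, 0); (-4, 7) → (-4, -7)
T3 shear: x ← x − 1/2·y: (0, -4) → (2, -4); (-5, 0) → (-5, 0); (3, -2) → (4, -2); (-4, 0) → (-4, 0); (-4, -7) → (-1/2, -7)
T4 rotate counter-clockwise with cos θ = -4/5, sin θ = -3/5: (2, -4) → (-4, 2); (-5, 0) → (4, 3); (4, -2) → (-22/5, -4/5); (-4, 0) → (16/5, 12/5); (-1/2, -7) → (-19/5, 59/10)

image vertices: (-4, 2), (4, 3), (-22/5, -4/5), (16/5, 12/5), (-19/5, 59/10)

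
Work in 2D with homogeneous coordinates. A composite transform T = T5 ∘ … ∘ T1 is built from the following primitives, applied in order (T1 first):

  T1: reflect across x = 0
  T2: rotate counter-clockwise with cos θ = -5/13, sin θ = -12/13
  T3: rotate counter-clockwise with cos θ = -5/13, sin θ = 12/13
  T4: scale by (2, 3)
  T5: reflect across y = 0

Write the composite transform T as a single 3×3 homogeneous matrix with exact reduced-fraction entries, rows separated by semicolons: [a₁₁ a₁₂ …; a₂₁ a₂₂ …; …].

T1 = [-1 0 0; 0 1 0; 0 0 1]
T2·T1 = [5/13 12/13 0; 12/13 -5/13 0; 0 0 1]
T3·…·T1 = [-1 0 0; 0 1 0; 0 0 1]
T4·…·T1 = [-2 0 0; 0 3 0; 0 0 1]
T5·…·T1 = [-2 0 0; 0 -3 0; 0 0 1]

T = [-2 0 0; 0 -3 0; 0 0 1]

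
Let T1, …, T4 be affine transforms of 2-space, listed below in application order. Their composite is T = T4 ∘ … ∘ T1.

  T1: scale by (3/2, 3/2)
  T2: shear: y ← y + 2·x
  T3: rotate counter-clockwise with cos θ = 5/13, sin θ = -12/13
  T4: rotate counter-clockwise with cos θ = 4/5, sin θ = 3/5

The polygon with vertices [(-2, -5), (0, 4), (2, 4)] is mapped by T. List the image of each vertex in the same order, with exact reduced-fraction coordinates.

image vertices: (-1227/130, -657/65), (198/65, 336/65), (564/65, 573/65)

T1 scale by (3/2, 3/2): (-2, -5) → (-3, -15/2); (0, 4) → (0, 6); (2, 4) → (3, 6)
T2 shear: y ← y + 2·x: (-3, -15/2) → (-3, -27/2); (0, 6) → (0, 6); (3, 6) → (3, 12)
T3 rotate counter-clockwise with cos θ = 5/13, sin θ = -12/13: (-3, -27/2) → (-177/13, -63/26); (0, 6) → (72/13, 30/13); (3, 12) → (159/13, 24/13)
T4 rotate counter-clockwise with cos θ = 4/5, sin θ = 3/5: (-177/13, -63/26) → (-1227/130, -657/65); (72/13, 30/13) → (198/65, 336/65); (159/13, 24/13) → (564/65, 573/65)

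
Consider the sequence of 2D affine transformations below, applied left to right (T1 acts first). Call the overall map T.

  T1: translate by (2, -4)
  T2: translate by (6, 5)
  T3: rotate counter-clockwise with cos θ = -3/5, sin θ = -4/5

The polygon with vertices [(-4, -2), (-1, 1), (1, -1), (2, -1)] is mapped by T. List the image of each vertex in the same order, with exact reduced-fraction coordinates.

image vertices: (-16/5, -13/5), (-13/5, -34/5), (-27/5, -36/5), (-6, -8)

T1 translate by (2, -4): (-4, -2) → (-2, -6); (-1, 1) → (1, -3); (1, -1) → (3, -5); (2, -1) → (4, -5)
T2 translate by (6, 5): (-2, -6) → (4, -1); (1, -3) → (7, 2); (3, -5) → (9, 0); (4, -5) → (10, 0)
T3 rotate counter-clockwise with cos θ = -3/5, sin θ = -4/5: (4, -1) → (-16/5, -13/5); (7, 2) → (-13/5, -34/5); (9, 0) → (-27/5, -36/5); (10, 0) → (-6, -8)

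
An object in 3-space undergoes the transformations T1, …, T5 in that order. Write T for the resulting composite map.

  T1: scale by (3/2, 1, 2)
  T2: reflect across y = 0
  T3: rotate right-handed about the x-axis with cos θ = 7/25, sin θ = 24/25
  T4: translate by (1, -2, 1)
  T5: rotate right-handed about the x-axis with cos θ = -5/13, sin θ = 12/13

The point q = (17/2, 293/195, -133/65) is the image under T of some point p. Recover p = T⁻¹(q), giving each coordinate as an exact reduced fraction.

T1 = [3/2 0 0 0; 0 1 0 0; 0 0 2 0; 0 0 0 1]
T2·T1 = [3/2 0 0 0; 0 -1 0 0; 0 0 2 0; 0 0 0 1]
T3·…·T1 = [3/2 0 0 0; 0 -7/25 -48/25 0; 0 -24/25 14/25 0; 0 0 0 1]
T4·…·T1 = [3/2 0 0 1; 0 -7/25 -48/25 -2; 0 -24/25 14/25 1; 0 0 0 1]
T5·…·T1 = [3/2 0 0 1; 0 323/325 72/325 -2/13; 0 36/325 -646/325 -29/13; 0 0 0 1]
det M = -3; M⁻¹ = [2/3 0 0 -2/3; 0 323/325 36/325 2/5; 0 18/325 -323/650 -11/10; 0 0 0 1]
M⁻¹ · (17/2, 293/195, -133/65)ᵀ = (5, 5/3, 0)ᵀ

p = (5, 5/3, 0)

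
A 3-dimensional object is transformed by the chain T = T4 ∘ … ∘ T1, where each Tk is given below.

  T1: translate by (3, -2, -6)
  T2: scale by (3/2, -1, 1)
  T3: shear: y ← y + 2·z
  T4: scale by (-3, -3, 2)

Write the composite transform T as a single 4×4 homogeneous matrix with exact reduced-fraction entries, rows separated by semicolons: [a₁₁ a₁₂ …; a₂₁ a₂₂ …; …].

T1 = [1 0 0 3; 0 1 0 -2; 0 0 1 -6; 0 0 0 1]
T2·T1 = [3/2 0 0 9/2; 0 -1 0 2; 0 0 1 -6; 0 0 0 1]
T3·…·T1 = [3/2 0 0 9/2; 0 -1 2 -10; 0 0 1 -6; 0 0 0 1]
T4·…·T1 = [-9/2 0 0 -27/2; 0 3 -6 30; 0 0 2 -12; 0 0 0 1]

T = [-9/2 0 0 -27/2; 0 3 -6 30; 0 0 2 -12; 0 0 0 1]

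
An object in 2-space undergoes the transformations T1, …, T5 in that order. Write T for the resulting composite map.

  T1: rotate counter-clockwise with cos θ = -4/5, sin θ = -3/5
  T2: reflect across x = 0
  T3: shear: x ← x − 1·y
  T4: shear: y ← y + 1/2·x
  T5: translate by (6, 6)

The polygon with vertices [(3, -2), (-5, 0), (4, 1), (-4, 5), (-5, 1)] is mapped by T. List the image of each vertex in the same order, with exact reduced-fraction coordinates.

T1 rotate counter-clockwise with cos θ = -4/5, sin θ = -3/5: (3, -2) → (-18/5, -1/5); (-5, 0) → (4, 3); (4, 1) → (-13/5, -16/5); (-4, 5) → (31/5, -8/5); (-5, 1) → (23/5, 11/5)
T2 reflect across x = 0: (-18/5, -1/5) → (18/5, -1/5); (4, 3) → (-4, 3); (-13/5, -16/5) → (13/5, -16/5); (31/5, -8/5) → (-31/5, -8/5); (23/5, 11/5) → (-23/5, 11/5)
T3 shear: x ← x − 1·y: (18/5, -1/5) → (19/5, -1/5); (-4, 3) → (-7, 3); (13/5, -16/5) → (29/5, -16/5); (-31/5, -8/5) → (-23/5, -8/5); (-23/5, 11/5) → (-34/5, 11/5)
T4 shear: y ← y + 1/2·x: (19/5, -1/5) → (19/5, 17/10); (-7, 3) → (-7, -1/2); (29/5, -16/5) → (29/5, -3/10); (-23/5, -8/5) → (-23/5, -39/10); (-34/5, 11/5) → (-34/5, -6/5)
T5 translate by (6, 6): (19/5, 17/10) → (49/5, 77/10); (-7, -1/2) → (-1, 11/2); (29/5, -3/10) → (59/5, 57/10); (-23/5, -39/10) → (7/5, 21/10); (-34/5, -6/5) → (-4/5, 24/5)

image vertices: (49/5, 77/10), (-1, 11/2), (59/5, 57/10), (7/5, 21/10), (-4/5, 24/5)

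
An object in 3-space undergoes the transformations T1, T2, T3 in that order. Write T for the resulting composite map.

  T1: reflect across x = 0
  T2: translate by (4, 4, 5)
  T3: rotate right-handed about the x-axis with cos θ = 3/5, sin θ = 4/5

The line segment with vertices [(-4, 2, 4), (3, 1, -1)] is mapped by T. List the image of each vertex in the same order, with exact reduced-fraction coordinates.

T1 reflect across x = 0: (-4, 2, 4) → (4, 2, 4); (3, 1, -1) → (-3, 1, -1)
T2 translate by (4, 4, 5): (4, 2, 4) → (8, 6, 9); (-3, 1, -1) → (1, 5, 4)
T3 rotate right-handed about the x-axis with cos θ = 3/5, sin θ = 4/5: (8, 6, 9) → (8, -18/5, 51/5); (1, 5, 4) → (1, -1/5, 32/5)

image vertices: (8, -18/5, 51/5), (1, -1/5, 32/5)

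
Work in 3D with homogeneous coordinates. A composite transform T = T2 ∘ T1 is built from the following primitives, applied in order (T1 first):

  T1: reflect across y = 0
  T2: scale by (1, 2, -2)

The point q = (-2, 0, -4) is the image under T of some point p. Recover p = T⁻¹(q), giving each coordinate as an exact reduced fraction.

p = (-2, 0, 2)

T1 = [1 0 0 0; 0 -1 0 0; 0 0 1 0; 0 0 0 1]
T2·T1 = [1 0 0 0; 0 -2 0 0; 0 0 -2 0; 0 0 0 1]
det M = 4; M⁻¹ = [1 0 0 0; 0 -1/2 0 0; 0 0 -1/2 0; 0 0 0 1]
M⁻¹ · (-2, 0, -4)ᵀ = (-2, 0, 2)ᵀ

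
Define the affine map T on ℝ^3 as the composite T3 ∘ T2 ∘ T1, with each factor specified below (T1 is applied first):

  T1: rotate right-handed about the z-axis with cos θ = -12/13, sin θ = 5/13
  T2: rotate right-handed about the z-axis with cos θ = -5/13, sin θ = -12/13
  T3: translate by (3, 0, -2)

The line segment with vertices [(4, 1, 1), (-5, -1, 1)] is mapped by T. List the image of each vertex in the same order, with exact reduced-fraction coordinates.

image vertices: (868/169, 596/169, -1), (2/13, -55/13, -1)

T1 rotate right-handed about the z-axis with cos θ = -12/13, sin θ = 5/13: (4, 1, 1) → (-53/13, 8/13, 1); (-5, -1, 1) → (5, -1, 1)
T2 rotate right-handed about the z-axis with cos θ = -5/13, sin θ = -12/13: (-53/13, 8/13, 1) → (361/169, 596/169, 1); (5, -1, 1) → (-37/13, -55/13, 1)
T3 translate by (3, 0, -2): (361/169, 596/169, 1) → (868/169, 596/169, -1); (-37/13, -55/13, 1) → (2/13, -55/13, -1)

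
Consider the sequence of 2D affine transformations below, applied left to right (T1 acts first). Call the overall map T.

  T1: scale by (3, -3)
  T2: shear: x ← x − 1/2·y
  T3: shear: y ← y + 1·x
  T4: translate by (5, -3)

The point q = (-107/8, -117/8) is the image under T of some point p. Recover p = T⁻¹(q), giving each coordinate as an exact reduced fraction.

p = (-5, -9/4)

T1 = [3 0 0; 0 -3 0; 0 0 1]
T2·T1 = [3 3/2 0; 0 -3 0; 0 0 1]
T3·…·T1 = [3 3/2 0; 3 -3/2 0; 0 0 1]
T4·…·T1 = [3 3/2 5; 3 -3/2 -3; 0 0 1]
det M = -9; M⁻¹ = [1/6 1/6 -1/3; 1/3 -1/3 -8/3; 0 0 1]
M⁻¹ · (-107/8, -117/8)ᵀ = (-5, -9/4)ᵀ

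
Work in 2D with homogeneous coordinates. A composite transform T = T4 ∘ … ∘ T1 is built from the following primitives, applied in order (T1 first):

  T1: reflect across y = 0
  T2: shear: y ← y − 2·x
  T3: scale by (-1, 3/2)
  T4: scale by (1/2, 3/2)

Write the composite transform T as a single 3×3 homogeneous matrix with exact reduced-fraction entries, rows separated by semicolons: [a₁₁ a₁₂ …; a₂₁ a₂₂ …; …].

T = [-1/2 0 0; -9/2 -9/4 0; 0 0 1]

T1 = [1 0 0; 0 -1 0; 0 0 1]
T2·T1 = [1 0 0; -2 -1 0; 0 0 1]
T3·…·T1 = [-1 0 0; -3 -3/2 0; 0 0 1]
T4·…·T1 = [-1/2 0 0; -9/2 -9/4 0; 0 0 1]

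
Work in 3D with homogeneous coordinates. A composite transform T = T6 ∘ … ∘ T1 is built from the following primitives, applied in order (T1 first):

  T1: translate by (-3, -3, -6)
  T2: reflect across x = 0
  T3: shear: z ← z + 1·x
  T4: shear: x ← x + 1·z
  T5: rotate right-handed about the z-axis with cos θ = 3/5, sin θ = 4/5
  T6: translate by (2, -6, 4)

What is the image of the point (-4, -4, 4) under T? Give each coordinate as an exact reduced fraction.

T(p) = (74/5, -3/5, 9)

T1 translate by (-3, -3, -6): (-4, -4, 4) → (-7, -7, -2)
T2 reflect across x = 0: (-7, -7, -2) → (7, -7, -2)
T3 shear: z ← z + 1·x: (7, -7, -2) → (7, -7, 5)
T4 shear: x ← x + 1·z: (7, -7, 5) → (12, -7, 5)
T5 rotate right-handed about the z-axis with cos θ = 3/5, sin θ = 4/5: (12, -7, 5) → (64/5, 27/5, 5)
T6 translate by (2, -6, 4): (64/5, 27/5, 5) → (74/5, -3/5, 9)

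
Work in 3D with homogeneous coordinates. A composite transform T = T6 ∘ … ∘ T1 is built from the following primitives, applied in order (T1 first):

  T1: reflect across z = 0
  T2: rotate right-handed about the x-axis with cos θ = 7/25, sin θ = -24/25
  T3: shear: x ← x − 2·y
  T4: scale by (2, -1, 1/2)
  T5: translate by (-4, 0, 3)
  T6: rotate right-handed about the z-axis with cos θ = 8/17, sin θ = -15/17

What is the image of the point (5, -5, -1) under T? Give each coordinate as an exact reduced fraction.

T(p) = (101/25, -166/25, 277/50)

T1 reflect across z = 0: (5, -5, -1) → (5, -5, 1)
T2 rotate right-handed about the x-axis with cos θ = 7/25, sin θ = -24/25: (5, -5, 1) → (5, -11/25, 127/25)
T3 shear: x ← x − 2·y: (5, -11/25, 127/25) → (147/25, -11/25, 127/25)
T4 scale by (2, -1, 1/2): (147/25, -11/25, 127/25) → (294/25, 11/25, 127/50)
T5 translate by (-4, 0, 3): (294/25, 11/25, 127/50) → (194/25, 11/25, 277/50)
T6 rotate right-handed about the z-axis with cos θ = 8/17, sin θ = -15/17: (194/25, 11/25, 277/50) → (101/25, -166/25, 277/50)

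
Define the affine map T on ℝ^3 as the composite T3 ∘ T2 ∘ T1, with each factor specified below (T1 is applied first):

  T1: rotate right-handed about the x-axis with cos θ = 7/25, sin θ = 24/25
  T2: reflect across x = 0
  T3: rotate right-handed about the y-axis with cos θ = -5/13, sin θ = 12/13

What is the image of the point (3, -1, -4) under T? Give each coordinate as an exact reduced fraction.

T1 rotate right-handed about the x-axis with cos θ = 7/25, sin θ = 24/25: (3, -1, -4) → (3, 89/25, -52/25)
T2 reflect across x = 0: (3, 89/25, -52/25) → (-3, 89/25, -52/25)
T3 rotate right-handed about the y-axis with cos θ = -5/13, sin θ = 12/13: (-3, 89/25, -52/25) → (-249/325, 89/25, 232/65)

T(p) = (-249/325, 89/25, 232/65)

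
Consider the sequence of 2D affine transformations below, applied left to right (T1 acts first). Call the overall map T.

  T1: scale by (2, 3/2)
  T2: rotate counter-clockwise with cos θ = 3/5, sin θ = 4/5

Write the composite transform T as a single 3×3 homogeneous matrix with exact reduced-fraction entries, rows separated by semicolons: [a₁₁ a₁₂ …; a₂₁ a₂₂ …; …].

T = [6/5 -6/5 0; 8/5 9/10 0; 0 0 1]

T1 = [2 0 0; 0 3/2 0; 0 0 1]
T2·T1 = [6/5 -6/5 0; 8/5 9/10 0; 0 0 1]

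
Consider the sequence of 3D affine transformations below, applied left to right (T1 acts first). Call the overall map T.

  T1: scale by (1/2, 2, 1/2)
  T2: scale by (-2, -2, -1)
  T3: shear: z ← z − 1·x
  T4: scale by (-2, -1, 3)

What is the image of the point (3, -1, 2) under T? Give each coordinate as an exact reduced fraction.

T1 scale by (1/2, 2, 1/2): (3, -1, 2) → (3/2, -2, 1)
T2 scale by (-2, -2, -1): (3/2, -2, 1) → (-3, 4, -1)
T3 shear: z ← z − 1·x: (-3, 4, -1) → (-3, 4, 2)
T4 scale by (-2, -1, 3): (-3, 4, 2) → (6, -4, 6)

T(p) = (6, -4, 6)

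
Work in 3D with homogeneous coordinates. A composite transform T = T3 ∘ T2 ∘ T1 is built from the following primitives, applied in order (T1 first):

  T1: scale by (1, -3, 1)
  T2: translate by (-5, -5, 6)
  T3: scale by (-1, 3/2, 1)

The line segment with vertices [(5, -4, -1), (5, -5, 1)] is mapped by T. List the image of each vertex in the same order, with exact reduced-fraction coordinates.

image vertices: (0, 21/2, 5), (0, 15, 7)

T1 scale by (1, -3, 1): (5, -4, -1) → (5, 12, -1); (5, -5, 1) → (5, 15, 1)
T2 translate by (-5, -5, 6): (5, 12, -1) → (0, 7, 5); (5, 15, 1) → (0, 10, 7)
T3 scale by (-1, 3/2, 1): (0, 7, 5) → (0, 21/2, 5); (0, 10, 7) → (0, 15, 7)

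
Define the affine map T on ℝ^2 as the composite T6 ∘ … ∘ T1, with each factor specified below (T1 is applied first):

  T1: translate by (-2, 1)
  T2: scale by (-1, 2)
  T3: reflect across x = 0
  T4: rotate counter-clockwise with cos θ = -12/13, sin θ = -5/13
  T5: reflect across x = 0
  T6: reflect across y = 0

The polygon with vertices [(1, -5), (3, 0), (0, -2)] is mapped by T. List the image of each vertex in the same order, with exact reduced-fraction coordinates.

image vertices: (28/13, -101/13), (2/13, 29/13), (-14/13, -34/13)

T1 translate by (-2, 1): (1, -5) → (-1, -4); (3, 0) → (1, 1); (0, -2) → (-2, -1)
T2 scale by (-1, 2): (-1, -4) → (1, -8); (1, 1) → (-1, 2); (-2, -1) → (2, -2)
T3 reflect across x = 0: (1, -8) → (-1, -8); (-1, 2) → (1, 2); (2, -2) → (-2, -2)
T4 rotate counter-clockwise with cos θ = -12/13, sin θ = -5/13: (-1, -8) → (-28/13, 101/13); (1, 2) → (-2/13, -29/13); (-2, -2) → (14/13, 34/13)
T5 reflect across x = 0: (-28/13, 101/13) → (28/13, 101/13); (-2/13, -29/13) → (2/13, -29/13); (14/13, 34/13) → (-14/13, 34/13)
T6 reflect across y = 0: (28/13, 101/13) → (28/13, -101/13); (2/13, -29/13) → (2/13, 29/13); (-14/13, 34/13) → (-14/13, -34/13)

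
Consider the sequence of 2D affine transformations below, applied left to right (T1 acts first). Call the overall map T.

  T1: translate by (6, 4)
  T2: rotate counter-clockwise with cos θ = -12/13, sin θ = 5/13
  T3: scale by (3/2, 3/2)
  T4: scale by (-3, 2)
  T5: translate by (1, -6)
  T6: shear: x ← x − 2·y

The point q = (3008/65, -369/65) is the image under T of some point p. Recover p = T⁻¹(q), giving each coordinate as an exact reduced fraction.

T1 = [1 0 6; 0 1 4; 0 0 1]
T2·T1 = [-12/13 -5/13 -92/13; 5/13 -12/13 -18/13; 0 0 1]
T3·…·T1 = [-18/13 -15/26 -138/13; 15/26 -18/13 -27/13; 0 0 1]
T4·…·T1 = [54/13 45/26 414/13; 15/13 -36/13 -54/13; 0 0 1]
T5·…·T1 = [54/13 45/26 427/13; 15/13 -36/13 -132/13; 0 0 1]
T6·…·T1 = [24/13 189/26 691/13; 15/13 -36/13 -132/13; 0 0 1]
det M = -27/2; M⁻¹ = [8/39 7/13 -212/39; 10/117 -16/117 -694/117; 0 0 1]
M⁻¹ · (3008/65, -369/65)ᵀ = (1, -6/5)ᵀ

p = (1, -6/5)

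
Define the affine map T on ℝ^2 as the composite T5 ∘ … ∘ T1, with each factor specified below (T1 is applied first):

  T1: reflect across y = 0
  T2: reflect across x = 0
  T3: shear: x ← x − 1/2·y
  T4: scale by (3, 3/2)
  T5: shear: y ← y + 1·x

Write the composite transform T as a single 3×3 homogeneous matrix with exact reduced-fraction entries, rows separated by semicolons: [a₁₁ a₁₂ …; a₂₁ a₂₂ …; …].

T = [-3 3/2 0; -3 0 0; 0 0 1]

T1 = [1 0 0; 0 -1 0; 0 0 1]
T2·T1 = [-1 0 0; 0 -1 0; 0 0 1]
T3·…·T1 = [-1 1/2 0; 0 -1 0; 0 0 1]
T4·…·T1 = [-3 3/2 0; 0 -3/2 0; 0 0 1]
T5·…·T1 = [-3 3/2 0; -3 0 0; 0 0 1]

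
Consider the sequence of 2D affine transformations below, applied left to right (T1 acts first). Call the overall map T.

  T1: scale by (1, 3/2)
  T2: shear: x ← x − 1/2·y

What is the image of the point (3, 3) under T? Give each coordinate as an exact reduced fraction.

T1 scale by (1, 3/2): (3, 3) → (3, 9/2)
T2 shear: x ← x − 1/2·y: (3, 9/2) → (3/4, 9/2)

T(p) = (3/4, 9/2)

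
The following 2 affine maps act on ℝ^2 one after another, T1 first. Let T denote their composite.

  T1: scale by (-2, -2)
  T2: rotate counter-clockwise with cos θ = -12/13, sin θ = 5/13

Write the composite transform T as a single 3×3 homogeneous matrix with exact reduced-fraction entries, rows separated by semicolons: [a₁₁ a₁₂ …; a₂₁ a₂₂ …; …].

T1 = [-2 0 0; 0 -2 0; 0 0 1]
T2·T1 = [24/13 10/13 0; -10/13 24/13 0; 0 0 1]

T = [24/13 10/13 0; -10/13 24/13 0; 0 0 1]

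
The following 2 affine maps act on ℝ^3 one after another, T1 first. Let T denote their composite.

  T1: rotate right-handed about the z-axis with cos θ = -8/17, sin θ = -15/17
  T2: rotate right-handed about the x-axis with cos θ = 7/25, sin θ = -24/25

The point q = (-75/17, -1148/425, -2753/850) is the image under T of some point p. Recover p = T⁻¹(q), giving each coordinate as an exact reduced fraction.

T1 = [-8/17 15/17 0 0; -15/17 -8/17 0 0; 0 0 1 0; 0 0 0 1]
T2·T1 = [-8/17 15/17 0 0; -21/85 -56/425 24/25 0; 72/85 192/425 7/25 0; 0 0 0 1]
det M = 1; M⁻¹ = [-8/17 -21/85 72/85 0; 15/17 -56/425 192/425 0; 0 24/25 7/25 0; 0 0 0 1]
M⁻¹ · (-75/17, -1148/425, -2753/850)ᵀ = (0, -5, -7/2)ᵀ

p = (0, -5, -7/2)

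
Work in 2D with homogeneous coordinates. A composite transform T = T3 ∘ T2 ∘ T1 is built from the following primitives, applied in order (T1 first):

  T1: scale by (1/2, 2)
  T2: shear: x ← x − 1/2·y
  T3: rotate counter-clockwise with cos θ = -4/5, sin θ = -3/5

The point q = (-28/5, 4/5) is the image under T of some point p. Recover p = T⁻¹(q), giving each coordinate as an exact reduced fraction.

T1 = [1/2 0 0; 0 2 0; 0 0 1]
T2·T1 = [1/2 -1 0; 0 2 0; 0 0 1]
T3·…·T1 = [-2/5 2 0; -3/10 -1 0; 0 0 1]
det M = 1; M⁻¹ = [-1 -2 0; 3/10 -2/5 0; 0 0 1]
M⁻¹ · (-28/5, 4/5)ᵀ = (4, -2)ᵀ

p = (4, -2)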